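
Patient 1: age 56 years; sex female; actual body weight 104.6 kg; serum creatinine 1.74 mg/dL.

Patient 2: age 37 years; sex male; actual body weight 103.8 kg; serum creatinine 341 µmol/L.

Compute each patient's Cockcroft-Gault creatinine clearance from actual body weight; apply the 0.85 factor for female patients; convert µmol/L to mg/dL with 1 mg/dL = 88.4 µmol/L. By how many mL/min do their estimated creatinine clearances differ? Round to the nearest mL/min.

21 mL/min

Patient 1: CrCl = (140 − 56) × 104.6 / (72 × 1.74) × 0.85 = 8786.4 / 125.28 × 0.85 ≈ 59.6 mL/min
Patient 2: SCr = 341 / 88.4 = 3.857 mg/dL
Patient 2: CrCl = (140 − 37) × 103.8 / (72 × 3.857) = 10691.4 / 277.70 ≈ 38.5 mL/min
|59.6 − 38.5| = 21.1 mL/min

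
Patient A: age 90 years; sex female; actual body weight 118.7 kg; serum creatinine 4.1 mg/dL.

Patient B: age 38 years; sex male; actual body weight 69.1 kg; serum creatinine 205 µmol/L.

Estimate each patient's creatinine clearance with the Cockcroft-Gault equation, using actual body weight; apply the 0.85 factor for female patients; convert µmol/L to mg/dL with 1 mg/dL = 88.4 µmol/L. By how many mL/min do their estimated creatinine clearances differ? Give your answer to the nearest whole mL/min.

Patient A: CrCl = (140 − 90) × 118.7 / (72 × 4.1) × 0.85 = 5935.0 / 295.20 × 0.85 ≈ 17.1 mL/min
Patient B: SCr = 205 / 88.4 = 2.319 mg/dL
Patient B: CrCl = (140 − 38) × 69.1 / (72 × 2.319) = 7048.2 / 166.97 ≈ 42.2 mL/min
|17.1 − 42.2| = 25.1 mL/min

25 mL/min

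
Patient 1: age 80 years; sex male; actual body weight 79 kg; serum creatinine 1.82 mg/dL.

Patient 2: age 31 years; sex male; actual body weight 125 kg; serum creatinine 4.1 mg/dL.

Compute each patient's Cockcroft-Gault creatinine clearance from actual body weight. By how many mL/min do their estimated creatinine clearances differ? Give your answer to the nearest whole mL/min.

10 mL/min

Patient 1: CrCl = (140 − 80) × 79 / (72 × 1.82) = 4740.0 / 131.04 ≈ 36.2 mL/min
Patient 2: CrCl = (140 − 31) × 125 / (72 × 4.1) = 13625.0 / 295.20 ≈ 46.2 mL/min
|36.2 − 46.2| = 10.0 mL/min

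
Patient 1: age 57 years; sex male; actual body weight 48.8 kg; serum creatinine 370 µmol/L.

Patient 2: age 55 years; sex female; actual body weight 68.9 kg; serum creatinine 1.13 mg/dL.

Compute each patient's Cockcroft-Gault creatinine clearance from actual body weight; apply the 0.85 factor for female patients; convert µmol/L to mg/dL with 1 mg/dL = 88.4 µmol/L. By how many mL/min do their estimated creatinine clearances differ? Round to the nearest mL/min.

Patient 1: SCr = 370 / 88.4 = 4.186 mg/dL
Patient 1: CrCl = (140 − 57) × 48.8 / (72 × 4.186) = 4050.4 / 301.39 ≈ 13.4 mL/min
Patient 2: CrCl = (140 − 55) × 68.9 / (72 × 1.13) × 0.85 = 5856.5 / 81.36 × 0.85 ≈ 61.2 mL/min
|13.4 − 61.2| = 47.8 mL/min

48 mL/min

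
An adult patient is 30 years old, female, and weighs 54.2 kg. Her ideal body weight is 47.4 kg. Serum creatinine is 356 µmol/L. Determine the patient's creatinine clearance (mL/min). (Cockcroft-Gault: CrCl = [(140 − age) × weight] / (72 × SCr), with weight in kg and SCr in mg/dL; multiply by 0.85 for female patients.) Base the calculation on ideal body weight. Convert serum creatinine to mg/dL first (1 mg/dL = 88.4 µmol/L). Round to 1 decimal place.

SCr = 356 / 88.4 = 4.027 mg/dL
CrCl = (140 − 30) × 47.4 / (72 × 4.027) × 0.85 = 5214.0 / 289.94 × 0.85 ≈ 15.3 mL/min

15.3 mL/min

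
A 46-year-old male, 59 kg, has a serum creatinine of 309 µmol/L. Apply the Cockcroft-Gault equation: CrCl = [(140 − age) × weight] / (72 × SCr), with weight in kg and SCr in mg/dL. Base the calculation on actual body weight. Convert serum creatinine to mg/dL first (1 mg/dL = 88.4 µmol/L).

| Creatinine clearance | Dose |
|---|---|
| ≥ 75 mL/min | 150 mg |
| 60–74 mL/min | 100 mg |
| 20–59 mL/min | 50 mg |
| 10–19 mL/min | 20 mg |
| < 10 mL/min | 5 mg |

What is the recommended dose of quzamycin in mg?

SCr = 309 / 88.4 = 3.495 mg/dL
CrCl = (140 − 46) × 59 / (72 × 3.495) = 5546.0 / 251.64 ≈ 22.0 mL/min
CrCl ≈ 22 mL/min → bracket 20–59 mL/min.
Dose for this bracket: 50 mg.

50 mg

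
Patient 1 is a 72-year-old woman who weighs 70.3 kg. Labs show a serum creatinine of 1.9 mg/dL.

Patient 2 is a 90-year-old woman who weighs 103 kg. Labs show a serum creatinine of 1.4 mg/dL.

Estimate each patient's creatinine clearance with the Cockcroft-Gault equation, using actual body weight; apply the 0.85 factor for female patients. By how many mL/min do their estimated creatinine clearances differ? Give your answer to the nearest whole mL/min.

Patient 1: CrCl = (140 − 72) × 70.3 / (72 × 1.9) × 0.85 = 4780.4 / 136.80 × 0.85 ≈ 29.7 mL/min
Patient 2: CrCl = (140 − 90) × 103 / (72 × 1.4) × 0.85 = 5150.0 / 100.80 × 0.85 ≈ 43.4 mL/min
|29.7 − 43.4| = 13.7 mL/min

14 mL/min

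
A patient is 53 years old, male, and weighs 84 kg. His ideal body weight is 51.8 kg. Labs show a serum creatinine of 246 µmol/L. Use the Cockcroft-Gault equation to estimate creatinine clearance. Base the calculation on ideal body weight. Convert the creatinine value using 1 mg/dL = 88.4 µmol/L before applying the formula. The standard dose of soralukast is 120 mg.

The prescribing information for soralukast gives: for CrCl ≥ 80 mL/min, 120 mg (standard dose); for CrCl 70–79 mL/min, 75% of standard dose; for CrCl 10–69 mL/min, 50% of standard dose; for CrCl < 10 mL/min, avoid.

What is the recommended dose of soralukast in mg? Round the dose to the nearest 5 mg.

60 mg

SCr = 246 / 88.4 = 2.783 mg/dL
CrCl = (140 − 53) × 51.8 / (72 × 2.783) = 4506.6 / 200.38 ≈ 22.5 mL/min
CrCl ≈ 22 mL/min → bracket 10–69 mL/min.
50% of 120 mg = 60 mg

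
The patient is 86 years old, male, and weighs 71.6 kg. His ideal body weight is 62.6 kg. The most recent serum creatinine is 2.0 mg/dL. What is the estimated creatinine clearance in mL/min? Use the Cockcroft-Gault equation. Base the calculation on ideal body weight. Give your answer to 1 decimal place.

23.5 mL/min

CrCl = (140 − 86) × 62.6 / (72 × 2) = 3380.4 / 144.00 ≈ 23.5 mL/min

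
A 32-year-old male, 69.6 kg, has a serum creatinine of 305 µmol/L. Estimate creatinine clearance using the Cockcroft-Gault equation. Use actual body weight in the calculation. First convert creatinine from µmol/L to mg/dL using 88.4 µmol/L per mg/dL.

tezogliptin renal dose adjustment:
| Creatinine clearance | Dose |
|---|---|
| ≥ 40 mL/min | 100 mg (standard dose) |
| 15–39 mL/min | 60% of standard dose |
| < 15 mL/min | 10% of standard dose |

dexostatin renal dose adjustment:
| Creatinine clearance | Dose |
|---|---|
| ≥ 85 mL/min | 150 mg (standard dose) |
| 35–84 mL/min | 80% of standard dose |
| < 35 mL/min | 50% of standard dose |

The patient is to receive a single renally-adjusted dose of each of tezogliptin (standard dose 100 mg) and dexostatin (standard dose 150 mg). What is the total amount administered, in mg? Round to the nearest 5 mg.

135 mg

SCr = 305 / 88.4 = 3.45 mg/dL
CrCl = (140 − 32) × 69.6 / (72 × 3.45) = 7516.8 / 248.40 ≈ 30.3 mL/min
CrCl ≈ 30 mL/min.
tezogliptin: 15–39 mL/min → 60% of 100 mg = 60 mg.
dexostatin: < 35 mL/min → 50% of 150 mg = 75 mg.
Total = 60 + 75 = 135 mg.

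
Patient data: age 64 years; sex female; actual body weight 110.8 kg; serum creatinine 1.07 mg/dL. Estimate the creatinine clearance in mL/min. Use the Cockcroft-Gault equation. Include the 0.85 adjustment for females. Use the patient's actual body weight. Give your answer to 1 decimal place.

CrCl = (140 − 64) × 110.8 / (72 × 1.07) × 0.85 = 8420.8 / 77.04 × 0.85 ≈ 92.9 mL/min

92.9 mL/min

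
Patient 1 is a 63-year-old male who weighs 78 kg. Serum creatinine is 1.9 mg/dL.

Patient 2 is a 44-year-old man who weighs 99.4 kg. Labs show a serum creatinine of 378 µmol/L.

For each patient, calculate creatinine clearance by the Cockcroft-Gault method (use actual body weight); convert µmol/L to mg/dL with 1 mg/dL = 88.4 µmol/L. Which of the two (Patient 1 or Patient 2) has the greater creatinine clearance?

Patient 1

Patient 1: CrCl = (140 − 63) × 78 / (72 × 1.9) = 6006.0 / 136.80 ≈ 43.9 mL/min
Patient 2: SCr = 378 / 88.4 = 4.276 mg/dL
Patient 2: CrCl = (140 − 44) × 99.4 / (72 × 4.276) = 9542.4 / 307.87 ≈ 31.0 mL/min
43.9 vs 31.0 mL/min → Patient 1 is higher.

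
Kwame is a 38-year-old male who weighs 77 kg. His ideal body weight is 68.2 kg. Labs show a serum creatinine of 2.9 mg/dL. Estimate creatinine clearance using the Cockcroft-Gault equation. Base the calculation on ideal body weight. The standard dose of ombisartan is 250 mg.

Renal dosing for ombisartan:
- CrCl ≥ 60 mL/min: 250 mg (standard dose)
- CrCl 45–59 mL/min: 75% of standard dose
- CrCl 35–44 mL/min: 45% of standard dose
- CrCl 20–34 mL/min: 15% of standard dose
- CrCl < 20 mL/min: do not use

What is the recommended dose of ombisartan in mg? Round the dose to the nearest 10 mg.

40 mg

CrCl = (140 − 38) × 68.2 / (72 × 2.9) = 6956.4 / 208.80 ≈ 33.3 mL/min
CrCl ≈ 33 mL/min → bracket 20–34 mL/min.
15% of 250 mg = 37.5 mg → 40 mg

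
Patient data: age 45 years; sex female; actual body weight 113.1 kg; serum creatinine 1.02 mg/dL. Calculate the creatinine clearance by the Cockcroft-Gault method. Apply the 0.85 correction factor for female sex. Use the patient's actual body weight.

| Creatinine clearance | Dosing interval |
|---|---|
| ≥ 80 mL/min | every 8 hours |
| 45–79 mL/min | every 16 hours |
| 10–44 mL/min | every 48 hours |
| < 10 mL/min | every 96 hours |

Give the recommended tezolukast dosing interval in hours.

CrCl = (140 − 45) × 113.1 / (72 × 1.02) × 0.85 = 10744.5 / 73.44 × 0.85 ≈ 124.4 mL/min
CrCl ≈ 124 mL/min → bracket ≥ 80 mL/min → every 8 hours.

every 8 hours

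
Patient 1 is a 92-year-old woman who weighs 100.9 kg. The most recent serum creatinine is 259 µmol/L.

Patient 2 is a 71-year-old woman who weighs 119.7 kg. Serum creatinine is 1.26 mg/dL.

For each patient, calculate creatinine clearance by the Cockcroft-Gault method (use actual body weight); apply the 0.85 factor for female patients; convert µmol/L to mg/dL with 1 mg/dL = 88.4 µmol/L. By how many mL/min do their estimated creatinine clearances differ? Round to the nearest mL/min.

Patient 1: SCr = 259 / 88.4 = 2.93 mg/dL
Patient 1: CrCl = (140 − 92) × 100.9 / (72 × 2.93) × 0.85 = 4843.2 / 210.96 × 0.85 ≈ 19.5 mL/min
Patient 2: CrCl = (140 − 71) × 119.7 / (72 × 1.26) × 0.85 = 8259.3 / 90.72 × 0.85 ≈ 77.4 mL/min
|19.5 − 77.4| = 57.9 mL/min

58 mL/min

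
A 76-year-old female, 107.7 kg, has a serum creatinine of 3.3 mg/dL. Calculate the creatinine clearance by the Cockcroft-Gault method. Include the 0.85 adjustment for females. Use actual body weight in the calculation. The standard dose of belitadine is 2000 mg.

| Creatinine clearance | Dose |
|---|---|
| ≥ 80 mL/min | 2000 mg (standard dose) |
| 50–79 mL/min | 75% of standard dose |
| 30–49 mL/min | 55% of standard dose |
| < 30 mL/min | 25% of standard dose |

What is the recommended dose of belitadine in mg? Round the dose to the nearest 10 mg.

500 mg

CrCl = (140 − 76) × 107.7 / (72 × 3.3) × 0.85 = 6892.8 / 237.60 × 0.85 ≈ 24.7 mL/min
CrCl ≈ 25 mL/min → bracket < 30 mL/min.
25% of 2000 mg = 500 mg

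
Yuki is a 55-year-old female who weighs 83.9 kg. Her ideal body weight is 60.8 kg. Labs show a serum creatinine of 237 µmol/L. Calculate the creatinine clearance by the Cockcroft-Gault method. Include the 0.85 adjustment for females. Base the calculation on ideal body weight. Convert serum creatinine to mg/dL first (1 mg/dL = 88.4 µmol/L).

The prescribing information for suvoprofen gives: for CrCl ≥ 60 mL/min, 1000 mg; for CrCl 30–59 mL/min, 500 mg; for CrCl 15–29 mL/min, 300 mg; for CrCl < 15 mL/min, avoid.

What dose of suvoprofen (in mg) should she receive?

300 mg

SCr = 237 / 88.4 = 2.681 mg/dL
CrCl = (140 − 55) × 60.8 / (72 × 2.681) × 0.85 = 5168.0 / 193.03 × 0.85 ≈ 22.8 mL/min
CrCl ≈ 23 mL/min → bracket 15–29 mL/min.
Dose for this bracket: 300 mg.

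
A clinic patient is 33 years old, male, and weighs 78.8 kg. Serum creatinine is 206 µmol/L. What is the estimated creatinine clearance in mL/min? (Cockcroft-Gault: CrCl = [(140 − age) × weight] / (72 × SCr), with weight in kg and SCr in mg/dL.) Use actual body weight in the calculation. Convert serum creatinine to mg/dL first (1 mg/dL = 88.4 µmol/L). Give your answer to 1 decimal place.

50.3 mL/min

SCr = 206 / 88.4 = 2.33 mg/dL
CrCl = (140 − 33) × 78.8 / (72 × 2.33) = 8431.6 / 167.76 ≈ 50.3 mL/min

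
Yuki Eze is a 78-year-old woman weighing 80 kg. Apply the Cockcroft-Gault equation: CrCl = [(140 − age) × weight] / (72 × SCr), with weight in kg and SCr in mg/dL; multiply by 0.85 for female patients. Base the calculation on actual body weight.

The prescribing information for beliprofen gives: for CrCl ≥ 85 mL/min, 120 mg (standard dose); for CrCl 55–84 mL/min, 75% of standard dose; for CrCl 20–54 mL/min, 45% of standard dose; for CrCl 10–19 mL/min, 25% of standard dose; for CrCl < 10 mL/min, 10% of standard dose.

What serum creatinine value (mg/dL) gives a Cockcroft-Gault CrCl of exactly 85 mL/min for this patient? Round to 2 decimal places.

0.69 mg/dL

Standard dose requires CrCl ≥ 85 mL/min.
Set (140 − 78) × 80 × 0.85 / (72 × SCr) = 85
SCr = (140 − 78) × 80 × 0.85 / (72 × 85) = 0.689 mg/dL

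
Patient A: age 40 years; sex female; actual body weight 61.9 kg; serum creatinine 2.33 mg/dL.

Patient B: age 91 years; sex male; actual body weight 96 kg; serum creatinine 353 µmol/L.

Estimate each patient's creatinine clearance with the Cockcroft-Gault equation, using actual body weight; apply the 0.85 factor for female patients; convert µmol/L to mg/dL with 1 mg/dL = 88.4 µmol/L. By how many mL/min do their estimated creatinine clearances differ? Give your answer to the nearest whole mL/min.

15 mL/min

Patient A: CrCl = (140 − 40) × 61.9 / (72 × 2.33) × 0.85 = 6190.0 / 167.76 × 0.85 ≈ 31.4 mL/min
Patient B: SCr = 353 / 88.4 = 3.993 mg/dL
Patient B: CrCl = (140 − 91) × 96 / (72 × 3.993) = 4704.0 / 287.50 ≈ 16.4 mL/min
|31.4 − 16.4| = 15.0 mL/min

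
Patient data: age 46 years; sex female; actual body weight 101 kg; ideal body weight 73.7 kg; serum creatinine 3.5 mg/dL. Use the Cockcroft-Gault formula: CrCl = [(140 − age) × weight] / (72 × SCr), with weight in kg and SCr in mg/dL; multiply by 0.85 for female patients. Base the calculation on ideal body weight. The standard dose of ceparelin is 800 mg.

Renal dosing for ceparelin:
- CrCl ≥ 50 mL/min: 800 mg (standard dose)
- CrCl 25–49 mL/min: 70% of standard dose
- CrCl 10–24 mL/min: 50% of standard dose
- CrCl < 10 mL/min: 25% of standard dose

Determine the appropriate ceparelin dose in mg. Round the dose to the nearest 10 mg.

CrCl = (140 − 46) × 73.7 / (72 × 3.5) × 0.85 = 6927.8 / 252.00 × 0.85 ≈ 23.4 mL/min
CrCl ≈ 23 mL/min → bracket 10–24 mL/min.
50% of 800 mg = 400 mg

400 mg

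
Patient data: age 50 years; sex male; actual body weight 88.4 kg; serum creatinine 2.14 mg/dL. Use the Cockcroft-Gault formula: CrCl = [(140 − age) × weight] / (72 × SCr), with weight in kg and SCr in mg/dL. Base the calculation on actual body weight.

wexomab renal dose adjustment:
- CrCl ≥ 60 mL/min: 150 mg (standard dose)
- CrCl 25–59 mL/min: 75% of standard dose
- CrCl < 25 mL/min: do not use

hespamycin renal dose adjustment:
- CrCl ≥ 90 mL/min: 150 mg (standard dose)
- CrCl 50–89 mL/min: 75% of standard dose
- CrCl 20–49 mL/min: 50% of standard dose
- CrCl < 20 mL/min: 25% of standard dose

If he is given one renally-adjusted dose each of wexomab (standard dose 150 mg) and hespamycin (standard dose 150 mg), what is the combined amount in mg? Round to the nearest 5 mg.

CrCl = (140 − 50) × 88.4 / (72 × 2.14) = 7956.0 / 154.08 ≈ 51.6 mL/min
CrCl ≈ 52 mL/min.
wexomab: 25–59 mL/min → 75% of 150 mg = 112.5 mg.
hespamycin: 50–89 mL/min → 75% of 150 mg = 112.5 mg.
Total = 112.5 + 112.5 = 225 mg.

225 mg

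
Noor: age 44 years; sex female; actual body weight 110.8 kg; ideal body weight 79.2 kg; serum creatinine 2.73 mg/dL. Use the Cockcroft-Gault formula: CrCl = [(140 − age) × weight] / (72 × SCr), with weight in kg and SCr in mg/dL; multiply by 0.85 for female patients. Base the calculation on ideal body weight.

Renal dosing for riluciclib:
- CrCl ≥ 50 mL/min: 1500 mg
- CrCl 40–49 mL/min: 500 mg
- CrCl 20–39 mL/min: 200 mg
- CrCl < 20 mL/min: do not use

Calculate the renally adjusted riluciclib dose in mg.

CrCl = (140 − 44) × 79.2 / (72 × 2.73) × 0.85 = 7603.2 / 196.56 × 0.85 ≈ 32.9 mL/min
CrCl ≈ 33 mL/min → bracket 20–39 mL/min.
Dose for this bracket: 200 mg.

200 mg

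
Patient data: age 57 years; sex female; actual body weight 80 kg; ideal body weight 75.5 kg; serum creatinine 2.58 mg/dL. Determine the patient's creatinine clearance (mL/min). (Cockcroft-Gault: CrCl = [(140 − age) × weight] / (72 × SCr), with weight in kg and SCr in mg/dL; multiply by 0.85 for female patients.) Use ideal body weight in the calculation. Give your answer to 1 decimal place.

28.7 mL/min

CrCl = (140 − 57) × 75.5 / (72 × 2.58) × 0.85 = 6266.5 / 185.76 × 0.85 ≈ 28.7 mL/min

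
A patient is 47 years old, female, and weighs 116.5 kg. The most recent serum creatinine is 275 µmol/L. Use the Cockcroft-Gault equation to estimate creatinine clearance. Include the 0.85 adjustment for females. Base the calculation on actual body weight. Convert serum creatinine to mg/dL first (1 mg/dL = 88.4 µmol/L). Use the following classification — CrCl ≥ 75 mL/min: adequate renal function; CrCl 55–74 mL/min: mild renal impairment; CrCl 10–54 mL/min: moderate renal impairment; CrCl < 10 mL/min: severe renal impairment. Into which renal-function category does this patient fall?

SCr = 275 / 88.4 = 3.111 mg/dL
CrCl = (140 − 47) × 116.5 / (72 × 3.111) × 0.85 = 10834.5 / 223.99 × 0.85 ≈ 41.1 mL/min
41 mL/min falls in the 'moderate renal impairment' range.

moderate renal impairment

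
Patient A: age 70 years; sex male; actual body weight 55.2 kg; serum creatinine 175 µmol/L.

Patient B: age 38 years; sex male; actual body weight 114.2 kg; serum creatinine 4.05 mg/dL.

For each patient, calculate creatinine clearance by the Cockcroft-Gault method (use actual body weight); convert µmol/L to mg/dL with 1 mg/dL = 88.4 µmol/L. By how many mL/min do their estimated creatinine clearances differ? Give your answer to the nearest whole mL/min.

Patient A: SCr = 175 / 88.4 = 1.98 mg/dL
Patient A: CrCl = (140 − 70) × 55.2 / (72 × 1.98) = 3864.0 / 142.56 ≈ 27.1 mL/min
Patient B: CrCl = (140 − 38) × 114.2 / (72 × 4.05) = 11648.4 / 291.60 ≈ 39.9 mL/min
|27.1 − 39.9| = 12.8 mL/min

13 mL/min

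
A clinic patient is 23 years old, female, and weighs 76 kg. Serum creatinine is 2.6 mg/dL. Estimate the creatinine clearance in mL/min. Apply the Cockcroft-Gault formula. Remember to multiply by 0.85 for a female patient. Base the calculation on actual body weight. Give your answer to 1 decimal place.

40.4 mL/min

CrCl = (140 − 23) × 76 / (72 × 2.6) × 0.85 = 8892.0 / 187.20 × 0.85 ≈ 40.4 mL/min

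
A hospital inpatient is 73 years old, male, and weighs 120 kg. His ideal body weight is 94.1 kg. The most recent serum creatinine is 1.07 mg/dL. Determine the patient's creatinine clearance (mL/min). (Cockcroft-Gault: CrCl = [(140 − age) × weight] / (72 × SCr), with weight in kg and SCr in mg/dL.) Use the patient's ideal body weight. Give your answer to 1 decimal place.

CrCl = (140 − 73) × 94.1 / (72 × 1.07) = 6304.7 / 77.04 ≈ 81.8 mL/min

81.8 mL/min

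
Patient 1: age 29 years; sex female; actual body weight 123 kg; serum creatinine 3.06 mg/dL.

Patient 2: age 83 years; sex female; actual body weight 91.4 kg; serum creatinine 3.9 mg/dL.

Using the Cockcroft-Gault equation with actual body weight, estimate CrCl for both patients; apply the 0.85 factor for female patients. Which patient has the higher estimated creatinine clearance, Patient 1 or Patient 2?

Patient 1

Patient 1: CrCl = (140 − 29) × 123 / (72 × 3.06) × 0.85 = 13653.0 / 220.32 × 0.85 ≈ 52.7 mL/min
Patient 2: CrCl = (140 − 83) × 91.4 / (72 × 3.9) × 0.85 = 5209.8 / 280.80 × 0.85 ≈ 15.8 mL/min
52.7 vs 15.8 mL/min → Patient 1 is higher.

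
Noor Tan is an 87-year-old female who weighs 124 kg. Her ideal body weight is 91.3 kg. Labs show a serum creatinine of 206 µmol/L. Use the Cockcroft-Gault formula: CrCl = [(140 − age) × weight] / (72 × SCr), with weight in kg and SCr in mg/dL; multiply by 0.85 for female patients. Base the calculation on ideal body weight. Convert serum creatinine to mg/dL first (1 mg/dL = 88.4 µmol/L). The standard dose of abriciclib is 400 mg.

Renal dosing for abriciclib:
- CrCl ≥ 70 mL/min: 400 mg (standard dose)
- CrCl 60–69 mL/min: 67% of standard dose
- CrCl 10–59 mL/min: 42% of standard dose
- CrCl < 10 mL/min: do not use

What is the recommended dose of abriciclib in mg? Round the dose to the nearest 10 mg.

SCr = 206 / 88.4 = 2.33 mg/dL
CrCl = (140 − 87) × 91.3 / (72 × 2.33) × 0.85 = 4838.9 / 167.76 × 0.85 ≈ 24.5 mL/min
CrCl ≈ 25 mL/min → bracket 10–59 mL/min.
42% of 400 mg = 168 mg → 170 mg

170 mg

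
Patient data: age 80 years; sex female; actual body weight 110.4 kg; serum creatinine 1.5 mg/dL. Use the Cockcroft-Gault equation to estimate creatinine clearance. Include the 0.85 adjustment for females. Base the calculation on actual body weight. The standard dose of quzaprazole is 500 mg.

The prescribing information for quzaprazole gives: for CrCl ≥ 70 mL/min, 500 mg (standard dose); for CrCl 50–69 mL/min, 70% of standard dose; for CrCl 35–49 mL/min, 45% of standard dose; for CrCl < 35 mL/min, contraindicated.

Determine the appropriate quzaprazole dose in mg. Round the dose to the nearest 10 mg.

350 mg

CrCl = (140 − 80) × 110.4 / (72 × 1.5) × 0.85 = 6624.0 / 108.00 × 0.85 ≈ 52.1 mL/min
CrCl ≈ 52 mL/min → bracket 50–69 mL/min.
70% of 500 mg = 350 mg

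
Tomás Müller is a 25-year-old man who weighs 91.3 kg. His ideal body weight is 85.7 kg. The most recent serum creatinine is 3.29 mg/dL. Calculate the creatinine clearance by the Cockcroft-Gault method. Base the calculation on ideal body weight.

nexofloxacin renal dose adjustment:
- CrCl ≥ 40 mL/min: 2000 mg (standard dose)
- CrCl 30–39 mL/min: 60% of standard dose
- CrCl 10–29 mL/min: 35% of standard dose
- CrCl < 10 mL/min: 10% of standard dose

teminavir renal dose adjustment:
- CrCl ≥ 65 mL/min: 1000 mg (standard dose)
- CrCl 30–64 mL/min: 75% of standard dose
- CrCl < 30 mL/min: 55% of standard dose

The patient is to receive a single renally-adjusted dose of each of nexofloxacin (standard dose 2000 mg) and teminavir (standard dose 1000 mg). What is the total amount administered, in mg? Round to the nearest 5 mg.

2750 mg

CrCl = (140 − 25) × 85.7 / (72 × 3.29) = 9855.5 / 236.88 ≈ 41.6 mL/min
CrCl ≈ 42 mL/min.
nexofloxacin: ≥ 40 mL/min → 100% of 2000 mg = 2000 mg.
teminavir: 30–64 mL/min → 75% of 1000 mg = 750 mg.
Total = 2000 + 750 = 2750 mg.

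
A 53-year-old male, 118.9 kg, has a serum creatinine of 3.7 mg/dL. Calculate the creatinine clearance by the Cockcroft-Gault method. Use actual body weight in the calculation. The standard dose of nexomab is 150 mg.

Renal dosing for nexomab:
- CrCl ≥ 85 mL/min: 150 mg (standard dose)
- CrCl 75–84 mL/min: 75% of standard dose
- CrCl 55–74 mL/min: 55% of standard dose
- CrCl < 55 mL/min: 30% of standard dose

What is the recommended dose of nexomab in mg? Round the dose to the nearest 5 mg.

45 mg

CrCl = (140 − 53) × 118.9 / (72 × 3.7) = 10344.3 / 266.40 ≈ 38.8 mL/min
CrCl ≈ 39 mL/min → bracket < 55 mL/min.
30% of 150 mg = 45 mg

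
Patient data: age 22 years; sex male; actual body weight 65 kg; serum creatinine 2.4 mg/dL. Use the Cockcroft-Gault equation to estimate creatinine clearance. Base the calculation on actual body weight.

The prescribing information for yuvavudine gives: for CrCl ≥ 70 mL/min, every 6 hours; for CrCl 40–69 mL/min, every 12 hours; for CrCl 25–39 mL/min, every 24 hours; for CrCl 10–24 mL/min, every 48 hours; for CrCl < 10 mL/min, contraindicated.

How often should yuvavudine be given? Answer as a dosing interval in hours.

CrCl = (140 − 22) × 65 / (72 × 2.4) = 7670.0 / 172.80 ≈ 44.4 mL/min
CrCl ≈ 44 mL/min → bracket 40–69 mL/min → every 12 hours.

every 12 hours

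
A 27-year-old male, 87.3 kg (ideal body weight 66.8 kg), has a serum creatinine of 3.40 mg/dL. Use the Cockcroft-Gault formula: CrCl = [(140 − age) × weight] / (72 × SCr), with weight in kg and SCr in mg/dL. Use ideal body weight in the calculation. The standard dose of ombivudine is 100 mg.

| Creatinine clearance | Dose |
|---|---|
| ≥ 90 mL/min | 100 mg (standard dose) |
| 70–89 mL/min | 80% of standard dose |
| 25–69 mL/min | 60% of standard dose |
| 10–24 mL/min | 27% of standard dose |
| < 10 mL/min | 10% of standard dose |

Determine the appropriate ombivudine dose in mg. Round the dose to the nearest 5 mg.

60 mg

CrCl = (140 − 27) × 66.8 / (72 × 3.4) = 7548.4 / 244.80 ≈ 30.8 mL/min
CrCl ≈ 31 mL/min → bracket 25–69 mL/min.
60% of 100 mg = 60 mg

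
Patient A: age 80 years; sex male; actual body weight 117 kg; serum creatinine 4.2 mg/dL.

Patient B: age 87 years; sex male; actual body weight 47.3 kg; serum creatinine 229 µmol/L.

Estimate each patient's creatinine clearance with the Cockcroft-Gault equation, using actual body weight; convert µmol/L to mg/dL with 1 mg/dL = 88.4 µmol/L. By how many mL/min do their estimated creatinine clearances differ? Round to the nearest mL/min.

Patient A: CrCl = (140 − 80) × 117 / (72 × 4.2) = 7020.0 / 302.40 ≈ 23.2 mL/min
Patient B: SCr = 229 / 88.4 = 2.59 mg/dL
Patient B: CrCl = (140 − 87) × 47.3 / (72 × 2.59) = 2506.9 / 186.48 ≈ 13.4 mL/min
|23.2 − 13.4| = 9.8 mL/min

10 mL/min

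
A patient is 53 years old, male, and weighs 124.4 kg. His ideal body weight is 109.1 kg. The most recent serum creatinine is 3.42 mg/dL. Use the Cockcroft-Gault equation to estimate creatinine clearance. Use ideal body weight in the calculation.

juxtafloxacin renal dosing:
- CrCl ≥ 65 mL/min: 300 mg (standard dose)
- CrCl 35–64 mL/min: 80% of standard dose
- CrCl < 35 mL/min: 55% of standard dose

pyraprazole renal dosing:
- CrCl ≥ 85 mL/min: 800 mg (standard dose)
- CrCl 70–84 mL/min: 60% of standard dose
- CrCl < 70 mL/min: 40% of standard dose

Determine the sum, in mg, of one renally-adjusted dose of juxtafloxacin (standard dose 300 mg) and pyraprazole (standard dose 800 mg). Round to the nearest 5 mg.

CrCl = (140 − 53) × 109.1 / (72 × 3.42) = 9491.7 / 246.24 ≈ 38.5 mL/min
CrCl ≈ 39 mL/min.
juxtafloxacin: 35–64 mL/min → 80% of 300 mg = 240 mg.
pyraprazole: < 70 mL/min → 40% of 800 mg = 320 mg.
Total = 240 + 320 = 560 mg.

560 mg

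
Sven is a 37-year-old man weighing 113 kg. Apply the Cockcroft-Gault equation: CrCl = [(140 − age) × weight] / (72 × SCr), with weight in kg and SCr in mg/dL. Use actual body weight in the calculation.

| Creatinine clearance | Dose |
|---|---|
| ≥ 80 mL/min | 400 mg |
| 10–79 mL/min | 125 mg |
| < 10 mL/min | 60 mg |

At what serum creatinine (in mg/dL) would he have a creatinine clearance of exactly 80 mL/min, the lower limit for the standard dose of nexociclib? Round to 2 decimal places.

Standard dose requires CrCl ≥ 80 mL/min.
Set (140 − 37) × 113 / (72 × SCr) = 80
SCr = (140 − 37) × 113 / (72 × 80) = 2.021 mg/dL

2.02 mg/dL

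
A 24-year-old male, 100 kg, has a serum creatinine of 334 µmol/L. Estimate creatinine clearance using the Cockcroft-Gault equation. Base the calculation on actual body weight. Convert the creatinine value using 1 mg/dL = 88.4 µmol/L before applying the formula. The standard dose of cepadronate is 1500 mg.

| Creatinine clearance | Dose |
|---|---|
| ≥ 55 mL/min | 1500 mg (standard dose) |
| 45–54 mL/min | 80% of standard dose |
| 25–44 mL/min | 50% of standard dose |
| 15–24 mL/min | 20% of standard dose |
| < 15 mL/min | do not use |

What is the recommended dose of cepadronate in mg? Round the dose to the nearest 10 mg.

750 mg

SCr = 334 / 88.4 = 3.778 mg/dL
CrCl = (140 − 24) × 100 / (72 × 3.778) = 11600.0 / 272.02 ≈ 42.6 mL/min
CrCl ≈ 43 mL/min → bracket 25–44 mL/min.
50% of 1500 mg = 750 mg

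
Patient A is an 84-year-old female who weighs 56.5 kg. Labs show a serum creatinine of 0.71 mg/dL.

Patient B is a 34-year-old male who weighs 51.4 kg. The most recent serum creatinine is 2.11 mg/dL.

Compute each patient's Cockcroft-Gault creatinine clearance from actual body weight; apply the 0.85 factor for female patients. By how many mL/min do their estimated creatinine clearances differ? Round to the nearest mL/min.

17 mL/min

Patient A: CrCl = (140 − 84) × 56.5 / (72 × 0.71) × 0.85 = 3164.0 / 51.12 × 0.85 ≈ 52.6 mL/min
Patient B: CrCl = (140 − 34) × 51.4 / (72 × 2.11) = 5448.4 / 151.92 ≈ 35.9 mL/min
|52.6 − 35.9| = 16.7 mL/min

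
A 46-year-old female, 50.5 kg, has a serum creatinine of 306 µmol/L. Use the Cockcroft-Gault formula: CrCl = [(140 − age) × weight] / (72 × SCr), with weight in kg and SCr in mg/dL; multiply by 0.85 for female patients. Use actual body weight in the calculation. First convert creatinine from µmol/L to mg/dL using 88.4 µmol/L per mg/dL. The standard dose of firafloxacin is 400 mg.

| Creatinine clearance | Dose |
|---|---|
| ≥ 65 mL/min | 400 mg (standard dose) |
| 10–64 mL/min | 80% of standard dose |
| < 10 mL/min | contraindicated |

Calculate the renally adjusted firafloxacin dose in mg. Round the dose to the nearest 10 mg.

320 mg

SCr = 306 / 88.4 = 3.462 mg/dL
CrCl = (140 − 46) × 50.5 / (72 × 3.462) × 0.85 = 4747.0 / 249.26 × 0.85 ≈ 16.2 mL/min
CrCl ≈ 16 mL/min → bracket 10–64 mL/min.
80% of 400 mg = 320 mg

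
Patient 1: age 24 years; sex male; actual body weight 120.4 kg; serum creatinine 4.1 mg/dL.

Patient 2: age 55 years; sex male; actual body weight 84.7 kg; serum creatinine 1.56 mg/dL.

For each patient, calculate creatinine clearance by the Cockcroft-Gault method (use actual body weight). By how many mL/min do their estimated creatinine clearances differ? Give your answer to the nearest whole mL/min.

17 mL/min

Patient 1: CrCl = (140 − 24) × 120.4 / (72 × 4.1) = 13966.4 / 295.20 ≈ 47.3 mL/min
Patient 2: CrCl = (140 − 55) × 84.7 / (72 × 1.56) = 7199.5 / 112.32 ≈ 64.1 mL/min
|47.3 − 64.1| = 16.8 mL/min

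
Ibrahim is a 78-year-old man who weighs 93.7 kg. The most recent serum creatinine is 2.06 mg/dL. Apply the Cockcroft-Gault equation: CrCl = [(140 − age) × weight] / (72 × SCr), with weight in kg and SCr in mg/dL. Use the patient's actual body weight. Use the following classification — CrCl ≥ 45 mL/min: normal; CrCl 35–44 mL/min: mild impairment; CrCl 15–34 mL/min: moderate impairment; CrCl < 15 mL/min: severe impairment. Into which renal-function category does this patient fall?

mild impairment

CrCl = (140 − 78) × 93.7 / (72 × 2.06) = 5809.4 / 148.32 ≈ 39.2 mL/min
39 mL/min falls in the 'mild impairment' range.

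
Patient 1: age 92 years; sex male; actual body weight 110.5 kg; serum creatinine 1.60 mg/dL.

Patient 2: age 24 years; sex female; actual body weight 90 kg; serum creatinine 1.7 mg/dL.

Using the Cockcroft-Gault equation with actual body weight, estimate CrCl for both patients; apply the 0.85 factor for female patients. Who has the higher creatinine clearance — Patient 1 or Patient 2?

Patient 1: CrCl = (140 − 92) × 110.5 / (72 × 1.6) = 5304.0 / 115.20 ≈ 46.0 mL/min
Patient 2: CrCl = (140 − 24) × 90 / (72 × 1.7) × 0.85 = 10440.0 / 122.40 × 0.85 ≈ 72.5 mL/min
46.0 vs 72.5 mL/min → Patient 2 is higher.

Patient 2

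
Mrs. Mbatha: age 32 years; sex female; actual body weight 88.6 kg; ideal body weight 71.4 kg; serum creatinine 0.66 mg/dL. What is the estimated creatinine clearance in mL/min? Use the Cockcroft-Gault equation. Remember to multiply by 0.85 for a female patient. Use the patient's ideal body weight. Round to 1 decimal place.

137.9 mL/min

CrCl = (140 − 32) × 71.4 / (72 × 0.66) × 0.85 = 7711.2 / 47.52 × 0.85 ≈ 137.9 mL/min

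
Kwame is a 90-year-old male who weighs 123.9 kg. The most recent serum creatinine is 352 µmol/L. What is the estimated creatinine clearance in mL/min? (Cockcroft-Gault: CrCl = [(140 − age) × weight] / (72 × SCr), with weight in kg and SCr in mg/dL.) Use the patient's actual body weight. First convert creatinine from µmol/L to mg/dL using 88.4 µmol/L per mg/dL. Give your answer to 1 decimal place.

SCr = 352 / 88.4 = 3.982 mg/dL
CrCl = (140 − 90) × 123.9 / (72 × 3.982) = 6195.0 / 286.70 ≈ 21.6 mL/min

21.6 mL/min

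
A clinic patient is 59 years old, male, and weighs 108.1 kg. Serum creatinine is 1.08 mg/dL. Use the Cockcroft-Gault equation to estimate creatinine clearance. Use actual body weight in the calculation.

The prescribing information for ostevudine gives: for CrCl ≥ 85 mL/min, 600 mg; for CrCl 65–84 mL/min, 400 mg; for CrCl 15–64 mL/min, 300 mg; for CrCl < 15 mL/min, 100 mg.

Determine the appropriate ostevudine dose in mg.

600 mg

CrCl = (140 − 59) × 108.1 / (72 × 1.08) = 8756.1 / 77.76 ≈ 112.6 mL/min
CrCl ≈ 113 mL/min → bracket ≥ 85 mL/min.
Dose for this bracket: 600 mg.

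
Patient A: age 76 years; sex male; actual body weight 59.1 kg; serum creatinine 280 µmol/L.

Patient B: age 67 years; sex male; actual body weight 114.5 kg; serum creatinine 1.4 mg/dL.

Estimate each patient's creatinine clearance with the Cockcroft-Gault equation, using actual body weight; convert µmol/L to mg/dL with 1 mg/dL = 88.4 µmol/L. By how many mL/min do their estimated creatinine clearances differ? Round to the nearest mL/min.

Patient A: SCr = 280 / 88.4 = 3.167 mg/dL
Patient A: CrCl = (140 − 76) × 59.1 / (72 × 3.167) = 3782.4 / 228.02 ≈ 16.6 mL/min
Patient B: CrCl = (140 − 67) × 114.5 / (72 × 1.4) = 8358.5 / 100.80 ≈ 82.9 mL/min
|16.6 − 82.9| = 66.3 mL/min

66 mL/min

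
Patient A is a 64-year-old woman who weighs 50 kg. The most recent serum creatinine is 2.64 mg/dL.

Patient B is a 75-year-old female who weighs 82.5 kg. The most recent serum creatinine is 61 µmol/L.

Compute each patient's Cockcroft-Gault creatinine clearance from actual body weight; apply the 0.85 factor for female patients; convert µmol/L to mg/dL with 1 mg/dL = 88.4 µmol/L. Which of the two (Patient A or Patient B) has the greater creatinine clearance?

Patient A: CrCl = (140 − 64) × 50 / (72 × 2.64) × 0.85 = 3800.0 / 190.08 × 0.85 ≈ 17.0 mL/min
Patient B: SCr = 61 / 88.4 = 0.69 mg/dL
Patient B: CrCl = (140 − 75) × 82.5 / (72 × 0.69) × 0.85 = 5362.5 / 49.68 × 0.85 ≈ 91.7 mL/min
17.0 vs 91.7 mL/min → Patient B is higher.

Patient B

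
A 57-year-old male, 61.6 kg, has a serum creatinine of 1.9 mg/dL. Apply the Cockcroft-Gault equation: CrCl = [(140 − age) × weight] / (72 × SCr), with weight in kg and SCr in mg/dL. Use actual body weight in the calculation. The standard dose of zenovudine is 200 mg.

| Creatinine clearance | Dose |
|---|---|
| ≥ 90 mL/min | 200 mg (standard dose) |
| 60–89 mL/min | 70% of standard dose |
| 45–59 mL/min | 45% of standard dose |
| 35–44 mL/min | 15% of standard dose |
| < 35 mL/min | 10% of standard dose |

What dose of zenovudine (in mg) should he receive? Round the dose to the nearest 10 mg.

CrCl = (140 − 57) × 61.6 / (72 × 1.9) = 5112.8 / 136.80 ≈ 37.4 mL/min
CrCl ≈ 37 mL/min → bracket 35–44 mL/min.
15% of 200 mg = 30 mg

30 mg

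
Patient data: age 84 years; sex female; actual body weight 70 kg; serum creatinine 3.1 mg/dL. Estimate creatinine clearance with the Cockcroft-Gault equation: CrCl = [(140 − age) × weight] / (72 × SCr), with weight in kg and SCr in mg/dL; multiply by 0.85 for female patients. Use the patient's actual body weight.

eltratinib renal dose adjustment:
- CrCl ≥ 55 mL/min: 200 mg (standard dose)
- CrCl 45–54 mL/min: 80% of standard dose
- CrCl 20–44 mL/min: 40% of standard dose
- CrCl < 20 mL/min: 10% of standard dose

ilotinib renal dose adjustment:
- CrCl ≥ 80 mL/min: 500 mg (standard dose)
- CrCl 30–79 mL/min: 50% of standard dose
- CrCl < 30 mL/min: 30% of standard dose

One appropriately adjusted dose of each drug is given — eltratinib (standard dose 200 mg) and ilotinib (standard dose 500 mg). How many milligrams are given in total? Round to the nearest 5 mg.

170 mg

CrCl = (140 − 84) × 70 / (72 × 3.1) × 0.85 = 3920.0 / 223.20 × 0.85 ≈ 14.9 mL/min
CrCl ≈ 15 mL/min.
eltratinib: < 20 mL/min → 10% of 200 mg = 20 mg.
ilotinib: < 30 mL/min → 30% of 500 mg = 150 mg.
Total = 20 + 150 = 170 mg.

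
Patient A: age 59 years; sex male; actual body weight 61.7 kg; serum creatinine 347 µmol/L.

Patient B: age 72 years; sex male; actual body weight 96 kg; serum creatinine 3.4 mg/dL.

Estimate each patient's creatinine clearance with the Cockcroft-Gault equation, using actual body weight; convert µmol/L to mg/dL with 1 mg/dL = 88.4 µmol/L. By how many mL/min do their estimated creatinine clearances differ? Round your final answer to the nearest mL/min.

Patient A: SCr = 347 / 88.4 = 3.925 mg/dL
Patient A: CrCl = (140 − 59) × 61.7 / (72 × 3.925) = 4997.7 / 282.60 ≈ 17.7 mL/min
Patient B: CrCl = (140 − 72) × 96 / (72 × 3.4) = 6528.0 / 244.80 ≈ 26.7 mL/min
|17.7 − 26.7| = 9.0 mL/min

9 mL/min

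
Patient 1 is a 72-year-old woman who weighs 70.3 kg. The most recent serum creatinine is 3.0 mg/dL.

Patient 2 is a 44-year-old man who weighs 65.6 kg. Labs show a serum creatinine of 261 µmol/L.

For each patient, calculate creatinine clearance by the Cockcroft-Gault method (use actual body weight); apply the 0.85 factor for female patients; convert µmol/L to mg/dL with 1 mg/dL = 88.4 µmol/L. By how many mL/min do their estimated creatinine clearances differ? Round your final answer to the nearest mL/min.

Patient 1: CrCl = (140 − 72) × 70.3 / (72 × 3) × 0.85 = 4780.4 / 216.00 × 0.85 ≈ 18.8 mL/min
Patient 2: SCr = 261 / 88.4 = 2.952 mg/dL
Patient 2: CrCl = (140 − 44) × 65.6 / (72 × 2.952) = 6297.6 / 212.54 ≈ 29.6 mL/min
|18.8 − 29.6| = 10.8 mL/min

11 mL/min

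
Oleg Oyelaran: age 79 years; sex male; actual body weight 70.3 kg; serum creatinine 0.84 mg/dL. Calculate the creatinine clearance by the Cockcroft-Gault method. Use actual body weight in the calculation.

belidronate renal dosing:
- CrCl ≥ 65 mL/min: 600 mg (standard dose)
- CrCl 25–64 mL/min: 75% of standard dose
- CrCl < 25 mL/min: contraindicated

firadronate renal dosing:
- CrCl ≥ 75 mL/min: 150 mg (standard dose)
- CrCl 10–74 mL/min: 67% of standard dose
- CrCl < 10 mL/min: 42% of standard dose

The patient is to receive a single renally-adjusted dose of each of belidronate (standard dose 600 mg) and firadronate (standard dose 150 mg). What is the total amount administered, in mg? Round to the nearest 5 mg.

700 mg

CrCl = (140 − 79) × 70.3 / (72 × 0.84) = 4288.3 / 60.48 ≈ 70.9 mL/min
CrCl ≈ 71 mL/min.
belidronate: ≥ 65 mL/min → 100% of 600 mg = 600 mg.
firadronate: 10–74 mL/min → 67% of 150 mg = 100.5 mg.
Total = 600 + 100.5 = 700.5 mg.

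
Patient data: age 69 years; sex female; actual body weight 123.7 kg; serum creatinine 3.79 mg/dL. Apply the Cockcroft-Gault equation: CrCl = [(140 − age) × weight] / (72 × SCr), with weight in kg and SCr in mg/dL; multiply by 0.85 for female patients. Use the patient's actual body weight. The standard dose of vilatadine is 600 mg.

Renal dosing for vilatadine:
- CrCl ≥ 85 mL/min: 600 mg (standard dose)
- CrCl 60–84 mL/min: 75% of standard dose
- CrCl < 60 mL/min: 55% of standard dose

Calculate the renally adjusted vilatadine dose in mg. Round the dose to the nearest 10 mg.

CrCl = (140 − 69) × 123.7 / (72 × 3.79) × 0.85 = 8782.7 / 272.88 × 0.85 ≈ 27.4 mL/min
CrCl ≈ 27 mL/min → bracket < 60 mL/min.
55% of 600 mg = 330 mg

330 mg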